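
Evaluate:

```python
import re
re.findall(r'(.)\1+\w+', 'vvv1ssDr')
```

A backreference is literal: `\1` must see the identical characters the first group matched.
Scanning left to right: at [0:8] match 'vvv1ssDr', group 1 = 'v'.
One capturing group, so `findall` returns just the captured substring from the one match — 1 in all.

['v']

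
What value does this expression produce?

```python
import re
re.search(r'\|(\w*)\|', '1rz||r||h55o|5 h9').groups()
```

`re.search` scans for the first position where the pattern succeeds.
The match spans [3:5] → '||'.
Captured: group 1 = ''.

('',)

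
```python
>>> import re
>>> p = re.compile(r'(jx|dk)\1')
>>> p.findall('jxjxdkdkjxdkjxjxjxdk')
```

The backreference `\1` re-matches whatever the first group consumed, character for character.
Because there's exactly one group, `findall` drops the full match and keeps group 1 from each hit.

['jx', 'dk', 'jx']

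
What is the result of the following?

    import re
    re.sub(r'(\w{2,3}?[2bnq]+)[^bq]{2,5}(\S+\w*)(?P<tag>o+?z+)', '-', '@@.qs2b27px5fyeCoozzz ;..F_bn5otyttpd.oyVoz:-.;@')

The pattern matches 2 to 3 of a word character (lazy), then one or more of one of [2bnq] (captured); then 2 to 5 of any character except [bq]; then one or more of a non-whitespace character, then zero or more of a word character (captured); then one or more of a literal 'o' (lazy), then one or more of the literal 'z' (captured as 'tag').
Matches: at [3:21] → 'qs2b27px5fyeCoozzz'; at [25:43] → 'F_bn5otyttpd.oyVoz'.
`sub` substitutes '-' at each match site.

'@@.- ;..-:-.;@'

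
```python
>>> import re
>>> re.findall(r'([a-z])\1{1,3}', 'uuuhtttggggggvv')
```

['u', 't', 'g', 'g', 'v']

`\1` is not a pattern — it's the concrete string captured by group 1, re-applied verbatim.
With a single group, `findall` returns only what that group captured — 5 items.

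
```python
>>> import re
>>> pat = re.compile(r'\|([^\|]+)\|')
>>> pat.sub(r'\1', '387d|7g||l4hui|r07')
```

`\1` in the replacement pulls in group 1's text for each match.

'387d7gl4huir07'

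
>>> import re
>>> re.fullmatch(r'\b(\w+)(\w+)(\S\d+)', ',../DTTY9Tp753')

None

The pattern matches a word boundary (`\b`, zero-width); then one or more of a word character (captured); then one or more of a word character (captured); then a non-whitespace character, then one or more of a digit (captured).
`re.fullmatch` requires the pattern to consume the entire string.
Here the pattern can't cover the whole string, so the call returns None.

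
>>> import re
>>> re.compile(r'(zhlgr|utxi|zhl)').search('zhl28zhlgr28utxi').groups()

('zhl',)

`re.search` tries every starting position until one works.
The match spans [0:3] → 'zhl'.
Captured: group 1 = 'zhl'.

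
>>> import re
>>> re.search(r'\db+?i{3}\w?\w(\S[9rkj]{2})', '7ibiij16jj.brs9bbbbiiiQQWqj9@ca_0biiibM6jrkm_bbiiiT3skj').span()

(32, 42)

The pattern matches a digit, then one or more of the literal 'b' (lazy), then exactly 3 of a literal 'i'; then optionally a word character, then a word character; then a non-whitespace character, then exactly 2 of one of [9rkj] (captured).
Unlike `match`, `search` isn't anchored — it looks for the pattern anywhere in the string.
The match spans [32:42] → '0biiibM6jr'.
Captured: group 1 = '6jr'.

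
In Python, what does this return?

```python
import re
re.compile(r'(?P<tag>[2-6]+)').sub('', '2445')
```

''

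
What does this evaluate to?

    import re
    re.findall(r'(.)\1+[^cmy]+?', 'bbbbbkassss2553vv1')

['b', 's', '5', 'v']

A backreference is literal: `\1` must see the identical characters the first group matched.
Because there's exactly one group, `findall` drops the full match and keeps group 1 from each hit.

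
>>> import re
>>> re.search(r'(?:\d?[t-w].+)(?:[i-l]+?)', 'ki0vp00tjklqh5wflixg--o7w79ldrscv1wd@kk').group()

'0vp00tjklqh5wflixg--o7w79ldrscv1wd@kk'

The pattern matches optionally a digit, then a character in [t-w], then one or more of any character (non-capturing group); then one or more of a character in [i-l] (lazy) (non-capturing group).
Unlike `match`, `search` isn't anchored — it looks for the pattern anywhere in the string.
The match spans [2:39] → '0vp00tjklqh5wflixg--o7w79ldrscv1wd@kk'.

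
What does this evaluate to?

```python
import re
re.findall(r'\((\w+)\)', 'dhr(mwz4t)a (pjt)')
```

['mwz4t', 'pjt']

Walking the string: at [3:10] match '(mwz4t)', group 1 = 'mwz4t'; at [12:17] match '(pjt)', group 1 = 'pjt'.
Because there's exactly one group, `findall` drops the full match and keeps group 1 from each hit.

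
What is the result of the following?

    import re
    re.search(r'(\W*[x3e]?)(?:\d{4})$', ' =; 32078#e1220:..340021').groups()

Pattern: zero or more of a non-word character, then optionally one of [x3e] (captured); then exactly 4 of a digit (non-capturing group); then anchored at the end.
`re.search` tries every starting position until one works.
The match spans [20:24] → '0021'.
Captured: group 1 = ''.

('',)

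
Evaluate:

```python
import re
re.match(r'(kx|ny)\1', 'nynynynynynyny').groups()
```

The match spans [0:4] → 'nyny'.
Captured: group 1 = 'ny'.

('ny',)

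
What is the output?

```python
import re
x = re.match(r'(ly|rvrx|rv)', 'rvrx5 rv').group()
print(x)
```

rvrx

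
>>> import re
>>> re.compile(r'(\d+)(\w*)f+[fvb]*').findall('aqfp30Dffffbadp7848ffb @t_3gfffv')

[('30', 'Dffffbadp7848f'), ('3', 'gff')]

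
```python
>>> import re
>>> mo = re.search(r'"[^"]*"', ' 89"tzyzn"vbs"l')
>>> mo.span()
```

Unlike `match`, `search` isn't anchored — it looks for the pattern anywhere in the string.
The match spans [3:10] → '"tzyzn"'.

(3, 10)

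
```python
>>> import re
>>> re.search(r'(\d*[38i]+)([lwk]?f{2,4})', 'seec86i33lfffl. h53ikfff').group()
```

The match spans [4:13] → '86i33lfff'.

'86i33lfff'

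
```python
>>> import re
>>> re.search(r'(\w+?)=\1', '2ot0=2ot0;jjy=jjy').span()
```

(0, 9)

`\1` has to match the exact text group 1 already captured.
`re.search` scans for the first position where the pattern succeeds.
The match spans [0:9] → '2ot0=2ot0'.
Captured: group 1 = '2ot0'.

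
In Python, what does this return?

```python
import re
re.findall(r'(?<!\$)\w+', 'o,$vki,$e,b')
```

['o', 'ki', 'b']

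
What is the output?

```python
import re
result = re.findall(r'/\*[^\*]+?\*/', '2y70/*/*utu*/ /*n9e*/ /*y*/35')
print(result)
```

['/*utu*/', '/*n9e*/', '/*y*/']

Scanning left to right: at [6:13] → '/*utu*/'; at [14:21] → '/*n9e*/'; at [22:27] → '/*y*/'.
Since nothing is captured, `findall` lists the 3 matched substrings directly.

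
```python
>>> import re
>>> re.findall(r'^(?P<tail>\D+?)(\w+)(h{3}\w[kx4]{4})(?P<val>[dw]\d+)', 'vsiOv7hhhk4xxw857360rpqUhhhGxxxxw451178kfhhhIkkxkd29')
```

[('v', 'siOv7hhhk4xxw857360rpqUhhhGxxxxw451178kf', 'hhhIkkxk', 'd29')]

This matches anchored at the start of the string; then one or more of a non-digit (lazy) (captured as 'tail'); then one or more of a word character (captured); then exactly 3 of the literal 'h', then a word character, then exactly 4 of one of [kx4] (captured); then one of [dw], then one or more of a digit (captured as 'val').
Scanning left to right: at [0:52] match 'vsiOv7hhhk4xxw857360rpqUhhhGxxxxw451178kfhhhIkkxkd29', groups = ('v', 'siOv7hhhk4xxw857360rpqUhhhGxxxxw451178kf', 'hhhIkkxk', 'd29').
4 groups means the one result is a tuple of 4 captured strings — 1 here.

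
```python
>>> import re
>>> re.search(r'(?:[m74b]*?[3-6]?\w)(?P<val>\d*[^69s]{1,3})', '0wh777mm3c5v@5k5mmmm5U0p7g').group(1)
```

'wh7'

This matches zero or more of one of [m74b] (lazy), then optionally a character in [3-6], then a word character (non-capturing group); then zero or more of a digit, then 1 to 3 of any character except [69s] (captured as 'val').
`re.search` tries every starting position until one works.
The match spans [0:4] → '0wh7'.
Captured: group 1 = 'wh7'.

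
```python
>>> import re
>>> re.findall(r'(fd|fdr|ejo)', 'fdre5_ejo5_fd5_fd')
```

The regex engine tests alternatives in the order written; an earlier branch that matches wins even if a later one would match more.
Scanning left to right: at [0:2] match 'fd', group 1 = 'fd'; at [6:9] match 'ejo', group 1 = 'ejo'; at [11:13] match 'fd', group 1 = 'fd'; at [15:17] match 'fd', group 1 = 'fd'.
Because there's exactly one group, `findall` drops the full match and keeps group 1 from each hit.

['fd', 'ejo', 'fd', 'fd']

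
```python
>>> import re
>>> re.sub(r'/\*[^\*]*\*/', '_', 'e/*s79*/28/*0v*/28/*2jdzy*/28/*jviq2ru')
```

Matches: at [1:8] → '/*s79*/'; at [10:16] → '/*0v*/'; at [18:27] → '/*2jdzy*/'.
`sub` substitutes '_' at each match site.

'e_28_28_28/*jviq2ru'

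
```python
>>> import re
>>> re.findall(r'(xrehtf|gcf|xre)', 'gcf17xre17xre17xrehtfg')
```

Alternation isn't longest-match — the leftmost alternative that fits at this position is chosen.
One capturing group, so `findall` returns just the captured substring from each match — 4 in all.

['gcf', 'xre', 'xre', 'xrehtf']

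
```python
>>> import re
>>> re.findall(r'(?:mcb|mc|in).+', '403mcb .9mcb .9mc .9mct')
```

['mcb .9mcb .9mc .9mct']

Since nothing is captured, `findall` lists the 1 matched substring directly.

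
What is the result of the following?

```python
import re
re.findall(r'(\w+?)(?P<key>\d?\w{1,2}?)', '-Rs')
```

[('R', 's')]

`findall` packs the 2 group values into a tuple for every match.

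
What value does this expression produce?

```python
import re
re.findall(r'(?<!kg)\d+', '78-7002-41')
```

['78', '7002', '41']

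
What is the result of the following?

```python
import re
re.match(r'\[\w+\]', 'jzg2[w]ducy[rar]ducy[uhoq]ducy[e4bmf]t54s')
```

None

`match` is anchored at position 0; if the pattern doesn't fit there, it returns None.
Here position 0 doesn't satisfy it, so the call returns None.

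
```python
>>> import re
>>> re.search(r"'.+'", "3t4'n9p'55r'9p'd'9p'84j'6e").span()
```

Unlike `match`, `search` isn't anchored — it looks for the pattern anywhere in the string.
The match spans [3:24] → "'n9p'55r'9p'd'9p'84j'".

(3, 24)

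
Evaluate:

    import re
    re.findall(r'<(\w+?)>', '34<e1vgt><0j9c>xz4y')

['e1vgt', '0j9c']

Scanning left to right: at [2:9] match '<e1vgt>', group 1 = 'e1vgt'; at [9:15] match '<0j9c>', group 1 = '0j9c'.
With a single group, `findall` returns only what that group captured — 2 items.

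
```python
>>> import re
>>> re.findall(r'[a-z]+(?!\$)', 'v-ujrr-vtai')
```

['v', 'ujrr', 'vtai']

A negative assertion filters positions out without eating any characters.
Walking the string: at [0:1] → 'v'; at [2:6] → 'ujrr'; at [7:11] → 'vtai'.
Since nothing is captured, `findall` lists the 3 matched substrings directly.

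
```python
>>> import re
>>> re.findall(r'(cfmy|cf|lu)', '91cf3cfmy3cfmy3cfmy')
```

['cf', 'cfmy', 'cfmy', 'cfmy']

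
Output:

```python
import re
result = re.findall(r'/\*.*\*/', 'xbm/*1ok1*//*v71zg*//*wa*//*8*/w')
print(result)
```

Matches: at [3:31] → '/*1ok1*//*v71zg*//*wa*//*8*/'.
`findall` yields the raw match text (1 of them) because the pattern has no groups.

['/*1ok1*//*v71zg*//*wa*//*8*/']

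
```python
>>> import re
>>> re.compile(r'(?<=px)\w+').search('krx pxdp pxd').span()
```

The lookaround is zero-width — it requires the adjacent text to match without consuming it, so the asserted text isn't part of the match.
`search` walks the string left to right and returns the first match it finds.
The match spans [6:8] → 'dp'.

(6, 8)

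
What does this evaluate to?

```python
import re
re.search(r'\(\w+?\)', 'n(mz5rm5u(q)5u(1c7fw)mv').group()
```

`search` walks the string left to right and returns the first match it finds.
The match spans [9:12] → '(q)'.

'(q)'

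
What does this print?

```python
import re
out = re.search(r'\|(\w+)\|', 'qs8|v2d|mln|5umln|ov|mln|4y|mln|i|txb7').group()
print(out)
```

`re.search` tries every starting position until one works.
The match spans [3:8] → '|v2d|'.
Captured: group 1 = 'v2d'.

|v2d|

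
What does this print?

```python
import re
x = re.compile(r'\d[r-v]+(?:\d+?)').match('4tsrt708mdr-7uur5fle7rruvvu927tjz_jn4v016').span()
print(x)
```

Pattern: a digit, then one or more of a character in [r-v]; then one or more of a digit (lazy) (non-capturing group).
`re.match` won't scan ahead — the pattern has to work from the very first character.
The match spans [0:6] → '4tsrt7'.

(0, 6)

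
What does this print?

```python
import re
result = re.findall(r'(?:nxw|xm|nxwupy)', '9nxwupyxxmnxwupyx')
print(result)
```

['nxw', 'xm', 'nxw']

Alternation tries branches left to right and keeps the first one that lets the overall match succeed at that position.
Since nothing is captured, `findall` lists the 3 matched substrings directly.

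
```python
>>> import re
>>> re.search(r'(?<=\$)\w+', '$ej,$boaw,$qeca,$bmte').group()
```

'ej'

The positive lookaround only admits positions where the adjacent text matches; those characters stay outside the span.
The match spans [1:3] → 'ej'.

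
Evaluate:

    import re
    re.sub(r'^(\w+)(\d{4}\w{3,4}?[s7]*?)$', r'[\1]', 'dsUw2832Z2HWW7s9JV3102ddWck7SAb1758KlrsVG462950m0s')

'[dsUw2832Z2HWW7s9JV3102ddWck7SAb1758KlrsVG46]'

This matches anchored at the start of the string; then one or more of a word character (captured); then exactly 4 of a digit, then 3 to 4 of a word character (lazy), then zero or more of one of [s7] (lazy) (captured); then anchored at the end.
Matches: at [0:50] → 'dsUw2832Z2HWW7s9JV3102ddWck7SAb1758KlrsVG462950m0s'.
`\1` in the replacement pulls in group 1's text for each match.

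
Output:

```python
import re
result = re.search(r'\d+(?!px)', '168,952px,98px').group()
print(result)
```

`(?!…)`/`(?<!…)` only lets a position through if the neighbouring text does NOT match; no characters are consumed.
The match spans [0:3] → '168'.

168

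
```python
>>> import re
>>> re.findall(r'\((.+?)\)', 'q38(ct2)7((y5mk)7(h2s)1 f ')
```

A non-greedy quantifier consumes as few characters as it can — just enough that the remainder of the pattern still matches from where it stops; whatever follows it matches normally.
Walking the string: at [3:8] match '(ct2)', group 1 = 'ct2'; at [9:16] match '((y5mk)', group 1 = '(y5mk'; at [17:22] match '(h2s)', group 1 = 'h2s'.
`findall` collects group 1 from each match (3 total).

['ct2', '(y5mk', 'h2s']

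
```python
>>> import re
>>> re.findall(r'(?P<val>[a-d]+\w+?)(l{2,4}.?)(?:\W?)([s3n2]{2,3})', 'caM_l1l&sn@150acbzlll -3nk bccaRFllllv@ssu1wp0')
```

[('acbz', 'lll ', '3n'), ('bccaRF', 'llllv', 'ss')]

This matches one or more of a character in [a-d], then one or more of a word character (lazy) (captured as 'val'); then 2 to 4 of the literal 'l', then optionally any character (captured); then optionally a non-word character (non-capturing group); then 2 to 3 of one of [s3n2] (captured).
The `?` after the quantifier makes it lazy — it takes as little as possible before letting the rest of the pattern try.
Walking the string: at [14:25] match 'acbzlll -3n', groups = ('acbz', 'lll ', '3n'); at [27:41] match 'bccaRFllllv@ss', groups = ('bccaRF', 'llllv', 'ss').
3 groups means each result is a tuple of 3 captured strings — 2 here.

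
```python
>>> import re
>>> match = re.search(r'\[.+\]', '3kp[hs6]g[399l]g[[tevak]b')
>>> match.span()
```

Unlike `match`, `search` isn't anchored — it looks for the pattern anywhere in the string.
The match spans [3:24] → '[hs6]g[399l]g[[tevak]'.

(3, 24)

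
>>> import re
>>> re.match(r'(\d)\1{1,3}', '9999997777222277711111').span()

(0, 4)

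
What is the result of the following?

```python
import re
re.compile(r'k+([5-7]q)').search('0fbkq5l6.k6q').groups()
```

Pattern: one or more of a literal 'k'; then a character in [5-7], then a literal 'q' (captured).
`re.search` tries every starting position until one works.
The match spans [9:12] → 'k6q'.
Captured: group 1 = '6q'.

('6q',)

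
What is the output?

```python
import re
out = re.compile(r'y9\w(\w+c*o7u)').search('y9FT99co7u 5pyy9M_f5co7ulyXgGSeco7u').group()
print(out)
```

y9FT99co7u

The pattern matches the literal 'y9', then a word character; then one or more of a word character, then zero or more of a literal 'c', then the literal 'o7u' (captured).
`search` walks the string left to right and returns the first match it finds.
The match spans [0:10] → 'y9FT99co7u'.
Captured: group 1 = 'T99co7u'.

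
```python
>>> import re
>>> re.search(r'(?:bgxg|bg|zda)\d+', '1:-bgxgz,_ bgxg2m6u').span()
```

The match spans [11:16] → 'bgxg2'.

(11, 16)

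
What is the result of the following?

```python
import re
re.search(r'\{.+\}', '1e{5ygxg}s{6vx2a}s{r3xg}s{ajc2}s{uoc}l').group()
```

'{5ygxg}s{6vx2a}s{r3xg}s{ajc2}s{uoc}'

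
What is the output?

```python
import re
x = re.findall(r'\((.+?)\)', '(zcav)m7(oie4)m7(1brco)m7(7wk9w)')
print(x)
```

Matches: at [0:6] match '(zcav)', group 1 = 'zcav'; at [8:14] match '(oie4)', group 1 = 'oie4'; at [16:23] match '(1brco)', group 1 = '1brco'; at [25:32] match '(7wk9w)', group 1 = '7wk9w'.
With a single group, `findall` returns only what that group captured — 4 items.

['zcav', 'oie4', '1brco', '7wk9w']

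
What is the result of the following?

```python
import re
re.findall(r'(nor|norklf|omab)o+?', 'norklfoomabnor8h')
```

['norklf']

`findall` collects group 1 from the one match (1 total).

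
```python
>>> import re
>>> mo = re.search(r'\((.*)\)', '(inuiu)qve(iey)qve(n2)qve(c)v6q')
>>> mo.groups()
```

('inuiu)qve(iey)qve(n2)qve(c',)

The match spans [0:28] → '(inuiu)qve(iey)qve(n2)qve(c)'.
Captured: group 1 = 'inuiu)qve(iey)qve(n2)qve(c'.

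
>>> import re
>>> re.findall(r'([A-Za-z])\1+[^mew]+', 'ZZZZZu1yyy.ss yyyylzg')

`\1` has to match the exact text group 1 already captured.
Scanning left to right: at [0:21] match 'ZZZZZu1yyy.ss yyyylzg', group 1 = 'Z'.
With a single group, `findall` returns only what that group captured — 1 item.

['Z']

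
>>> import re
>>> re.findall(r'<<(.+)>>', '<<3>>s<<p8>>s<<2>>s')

['3>>s<<p8>>s<<2']

Matches: at [0:18] match '<<3>>s<<p8>>s<<2>>', group 1 = '3>>s<<p8>>s<<2'.
`findall` collects group 1 from the one match (1 total).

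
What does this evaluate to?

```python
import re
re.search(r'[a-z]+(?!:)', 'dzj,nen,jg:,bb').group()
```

'dzj'

A negative assertion filters positions out without eating any characters.
The match spans [0:3] → 'dzj'.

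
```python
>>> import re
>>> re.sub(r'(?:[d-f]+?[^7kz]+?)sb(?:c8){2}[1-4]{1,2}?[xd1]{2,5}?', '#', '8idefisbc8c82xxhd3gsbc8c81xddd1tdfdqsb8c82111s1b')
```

Pattern: one or more of a character in [d-f] (lazy), then one or more of any character except [7kz] (lazy) (non-capturing group); then the literal 'sb', then the literal 'c8' repeated 2 times; then 1 to 2 of a character in [1-4] (lazy), then 2 to 5 of one of [xd1] (lazy).
With the lazy modifier that quantifier settles for the fewest repetitions that let the rest of the pattern succeed (the atoms after it are unaffected and can still be greedy).
Matches: at [2:15] → 'defisbc8c82xx'; at [16:28] → 'd3gsbc8c81xd'.
Each match is replaced by '#'.

'8i#h#dd1tdfdqsb8c82111s1b'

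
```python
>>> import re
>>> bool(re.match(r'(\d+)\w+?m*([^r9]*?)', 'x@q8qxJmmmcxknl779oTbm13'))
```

`re.match` won't scan ahead — the pattern has to work from the very first character.
Here the string doesn't start with a match, so the call returns None, and `bool(None)` is False.

False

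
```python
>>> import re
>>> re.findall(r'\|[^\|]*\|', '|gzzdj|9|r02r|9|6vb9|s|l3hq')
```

Since nothing is captured, `findall` lists the 3 matched substrings directly.

['|gzzdj|', '|r02r|', '|6vb9|']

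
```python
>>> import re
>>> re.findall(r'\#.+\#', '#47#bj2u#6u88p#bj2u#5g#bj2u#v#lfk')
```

['#47#bj2u#6u88p#bj2u#5g#bj2u#v#']

No capturing groups, so `findall` returns the 1 full match string.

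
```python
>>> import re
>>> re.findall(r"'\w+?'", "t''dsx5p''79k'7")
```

Scanning left to right: at [2:9] → "'dsx5p'"; at [9:14] → "'79k'".
No capturing groups, so `findall` returns the 2 full match strings.

["'dsx5p'", "'79k'"]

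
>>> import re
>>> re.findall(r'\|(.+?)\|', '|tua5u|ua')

Scanning left to right: at [0:7] match '|tua5u|', group 1 = 'tua5u'.
With a single group, `findall` returns only what that group captured — 1 item.

['tua5u']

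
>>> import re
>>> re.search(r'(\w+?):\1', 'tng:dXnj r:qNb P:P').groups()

('P',)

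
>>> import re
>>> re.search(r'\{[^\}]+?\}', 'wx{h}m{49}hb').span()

`re.search` scans for the first position where the pattern succeeds.
The match spans [2:5] → '{h}'.

(2, 5)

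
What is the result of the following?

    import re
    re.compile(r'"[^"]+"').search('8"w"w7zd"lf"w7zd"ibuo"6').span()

`re.search` tries every starting position until one works.
The match spans [1:4] → '"w"'.

(1, 4)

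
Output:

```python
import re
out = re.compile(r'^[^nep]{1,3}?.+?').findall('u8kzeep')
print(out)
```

The `?` after the quantifier makes it lazy — it takes as little as possible before letting the rest of the pattern try.
With no groups in the pattern, `findall` gives back each whole match — 1 here.

['u8']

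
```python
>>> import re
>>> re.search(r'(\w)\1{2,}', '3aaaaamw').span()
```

(1, 6)

`\1` is not a pattern — it's the concrete string captured by group 1, re-applied verbatim.
`search` walks the string left to right and returns the first match it finds.
The match spans [1:6] → 'aaaaa'.
Captured: group 1 = 'a'.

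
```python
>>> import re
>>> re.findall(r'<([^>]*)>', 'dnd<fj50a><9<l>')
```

Scanning left to right: at [3:10] match '<fj50a>', group 1 = 'fj50a'; at [10:15] match '<9<l>', group 1 = '9<l'.
`findall` collects group 1 from each match (2 total).

['fj50a', '9<l']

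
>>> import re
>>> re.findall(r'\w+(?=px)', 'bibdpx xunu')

['bibd']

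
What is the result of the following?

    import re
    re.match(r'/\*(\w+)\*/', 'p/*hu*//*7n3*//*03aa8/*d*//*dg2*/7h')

`re.match` only tries the pattern at the start of the string.
Here the string doesn't start with a match, so the call returns None.

None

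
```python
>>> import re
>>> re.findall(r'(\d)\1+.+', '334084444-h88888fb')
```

['3']

`\1` is not a pattern — it's the concrete string captured by group 1, re-applied verbatim.
Scanning left to right: at [0:18] match '334084444-h88888fb', group 1 = '3'.
Because there's exactly one group, `findall` drops the full match and keeps group 1 from the one hit.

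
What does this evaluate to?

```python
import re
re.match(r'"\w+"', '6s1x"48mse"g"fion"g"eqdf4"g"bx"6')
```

None

`re.match` won't scan ahead — the pattern has to work from the very first character.
Here the string doesn't start with a match, so the call returns None.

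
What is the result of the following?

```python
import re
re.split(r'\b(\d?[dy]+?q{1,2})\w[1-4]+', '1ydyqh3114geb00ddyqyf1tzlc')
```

['', '1ydyq', 'geb00ddyqyf1tzlc']

This matches a word boundary (`\b`, zero-width); then optionally a digit, then one or more of one of [dy] (lazy), then 1 to 2 of a literal 'q' (captured); then a word character, then one or more of a character in [1-4].
Matches to split on: at [0:10] → '1ydyqh3114'.
With a capturing group present, the delimiter's captured portion is kept in the result list.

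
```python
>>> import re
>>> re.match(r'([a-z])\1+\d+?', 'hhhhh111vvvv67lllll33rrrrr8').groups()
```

The backreference `\1` re-matches whatever the first group consumed, character for character.
With `match`, the pattern is implicitly anchored at the beginning.
The match spans [0:6] → 'hhhhh1'.
Captured: group 1 = 'h'.

('h',)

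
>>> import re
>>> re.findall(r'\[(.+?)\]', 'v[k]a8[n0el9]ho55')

Because the quantifier is non-greedy, it stops expanding at the earliest point where the rest of the pattern can succeed.
Scanning left to right: at [1:4] match '[k]', group 1 = 'k'; at [6:13] match '[n0el9]', group 1 = 'n0el9'.
Because there's exactly one group, `findall` drops the full match and keeps group 1 from each hit.

['k', 'n0el9']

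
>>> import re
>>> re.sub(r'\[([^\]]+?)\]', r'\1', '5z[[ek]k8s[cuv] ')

'5z[ekk8scuv '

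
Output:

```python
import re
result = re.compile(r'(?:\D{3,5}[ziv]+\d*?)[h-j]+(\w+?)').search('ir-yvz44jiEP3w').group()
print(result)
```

ir-yvz44jiE

With the lazy modifier that quantifier settles for the fewest repetitions that let the rest of the pattern succeed (the atoms after it are unaffected and can still be greedy).
The match spans [0:11] → 'ir-yvz44jiE'.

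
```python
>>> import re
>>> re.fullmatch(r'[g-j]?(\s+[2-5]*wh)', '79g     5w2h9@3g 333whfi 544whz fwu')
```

`re.fullmatch` is like wrapping the pattern in `^…$` (in single-line mode).
Here the pattern can't cover the whole string, so the call returns None.

None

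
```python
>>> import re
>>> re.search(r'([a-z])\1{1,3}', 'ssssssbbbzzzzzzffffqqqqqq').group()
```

'ssss'

The backreference `\1` re-matches whatever the first group consumed, character for character.
The match spans [0:4] → 'ssss'.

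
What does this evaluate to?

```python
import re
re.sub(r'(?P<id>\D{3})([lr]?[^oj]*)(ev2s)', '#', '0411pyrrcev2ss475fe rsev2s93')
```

'0411#93'

`sub` substitutes '#' at each match site.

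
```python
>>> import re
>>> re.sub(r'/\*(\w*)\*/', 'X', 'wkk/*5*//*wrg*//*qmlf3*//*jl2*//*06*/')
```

`sub` substitutes 'X' at each match site.

'wkkXXXXX'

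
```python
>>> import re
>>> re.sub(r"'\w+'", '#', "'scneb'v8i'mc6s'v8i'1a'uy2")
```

Matches: at [0:7] → "'scneb'"; at [10:16] → "'mc6s'"; at [19:23] → "'1a'".
`sub` substitutes '#' at each match site.

'#v8i#v8i#uy2'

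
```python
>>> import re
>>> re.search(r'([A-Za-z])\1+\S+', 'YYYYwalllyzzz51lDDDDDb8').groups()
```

('Y',)

`\1` has to match the exact text group 1 already captured.
`search` walks the string left to right and returns the first match it finds.
The match spans [0:23] → 'YYYYwalllyzzz51lDDDDDb8'.
Captured: group 1 = 'Y'.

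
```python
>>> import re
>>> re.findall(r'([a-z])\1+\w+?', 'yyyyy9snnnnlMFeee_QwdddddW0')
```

['y', 'n', 'e', 'd']

The backreference `\1` re-matches whatever the first group consumed, character for character.
Scanning left to right: at [0:6] match 'yyyyy9', group 1 = 'y'; at [7:12] match 'nnnnl', group 1 = 'n'; at [14:18] match 'eee_', group 1 = 'e'; at [20:26] match 'dddddW', group 1 = 'd'.
Because there's exactly one group, `findall` drops the full match and keeps group 1 from each hit.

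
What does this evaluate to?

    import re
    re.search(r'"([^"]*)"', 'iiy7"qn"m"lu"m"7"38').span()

(4, 8)

`re.search` scans for the first position where the pattern succeeds.
The match spans [4:8] → '"qn"'.
Captured: group 1 = 'qn'.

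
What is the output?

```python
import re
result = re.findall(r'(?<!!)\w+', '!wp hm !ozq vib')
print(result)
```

The negative lookahead/lookbehind blocks any match where the forbidden context is present.
Matches: at [2:3] → 'p'; at [4:6] → 'hm'; at [9:11] → 'zq'; at [12:15] → 'vib'.
No capturing groups, so `findall` returns the 4 full match strings.

['p', 'hm', 'zq', 'vib']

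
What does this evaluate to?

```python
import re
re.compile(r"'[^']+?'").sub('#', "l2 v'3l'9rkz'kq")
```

Every occurrence is swapped for '#'.

"l2 v#9rkz'kq"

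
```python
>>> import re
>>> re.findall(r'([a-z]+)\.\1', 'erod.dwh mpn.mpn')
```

['d', 'mpn']

The backreference `\1` re-matches whatever the first group consumed, character for character.
Walking the string: at [3:6] match 'd.d', group 1 = 'd'; at [9:16] match 'mpn.mpn', group 1 = 'mpn'.
`findall` collects group 1 from each match (2 total).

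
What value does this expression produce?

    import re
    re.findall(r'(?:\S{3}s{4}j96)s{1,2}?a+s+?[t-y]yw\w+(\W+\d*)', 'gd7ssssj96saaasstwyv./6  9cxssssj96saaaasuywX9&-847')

This matches exactly 3 of a non-whitespace character, then exactly 4 of a literal 's', then the literal 'j96' (non-capturing group); then 1 to 2 of a literal 's' (lazy), then one or more of the literal 'a', then one or more of the literal 's' (lazy); then a character in [t-y], then the literal 'yw', then one or more of a word character; then one or more of a non-word character, then zero or more of a digit (captured).
Walking the string: at [25:51] match '9cxssssj96saaaasuywX9&-847', group 1 = '&-847'.
`findall` collects group 1 from the one match (1 total).

['&-847']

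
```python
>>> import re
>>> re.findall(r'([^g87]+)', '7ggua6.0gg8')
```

['ua6.0']

The pattern matches one or more of any character except [g87] (captured).
Scanning left to right: at [3:8] match 'ua6.0', group 1 = 'ua6.0'.
One capturing group, so `findall` returns just the captured substring from the one match — 1 in all.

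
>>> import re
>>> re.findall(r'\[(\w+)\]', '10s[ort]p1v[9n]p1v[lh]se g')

['ort', '9n', 'lh']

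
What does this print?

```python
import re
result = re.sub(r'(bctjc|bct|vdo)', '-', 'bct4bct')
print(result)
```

-4-

Matches: at [0:3] → 'bct'; at [4:7] → 'bct'.
Every occurrence is swapped for '-'.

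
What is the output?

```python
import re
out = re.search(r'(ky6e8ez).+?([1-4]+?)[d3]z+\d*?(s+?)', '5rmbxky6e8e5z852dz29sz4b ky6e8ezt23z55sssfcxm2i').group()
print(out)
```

ky6e8ezt23z55s

The `?` after the quantifier makes it lazy — it takes as little as possible before letting the rest of the pattern try.
The match spans [25:39] → 'ky6e8ezt23z55s'.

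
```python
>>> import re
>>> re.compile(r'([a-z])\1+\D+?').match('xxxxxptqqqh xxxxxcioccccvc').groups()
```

('x',)

The match spans [0:6] → 'xxxxxp'.
Captured: group 1 = 'x'.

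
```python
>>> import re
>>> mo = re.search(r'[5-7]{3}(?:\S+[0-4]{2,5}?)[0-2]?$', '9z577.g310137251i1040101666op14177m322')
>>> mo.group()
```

'577.g310137251i1040101666op14177m322'

Pattern: exactly 3 of a character in [5-7]; then one or more of a non-whitespace character, then 2 to 5 of a character in [0-4] (lazy) (non-capturing group); then optionally a character in [0-2]; then anchored at the end.
The match spans [2:38] → '577.g310137251i1040101666op14177m322'.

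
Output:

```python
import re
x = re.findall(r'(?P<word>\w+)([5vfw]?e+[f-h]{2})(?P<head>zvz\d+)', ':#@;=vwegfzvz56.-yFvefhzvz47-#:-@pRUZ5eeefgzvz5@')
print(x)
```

[('vw', 'egf', 'zvz56'), ('yFv', 'efh', 'zvz47'), ('pRUZ5ee', 'efg', 'zvz5')]

The pattern matches one or more of a word character (captured as 'word'); then optionally one of [5vfw], then one or more of a literal 'e', then exactly 2 of a character in [f-h] (captured); then the literal 'zvz', then one or more of a digit (captured as 'head').
Scanning left to right: at [5:15] match 'vwegfzvz56', groups = ('vw', 'egf', 'zvz56'); at [17:28] match 'yFvefhzvz47', groups = ('yFv', 'efh', 'zvz47'); at [33:47] match 'pRUZ5eeefgzvz5', groups = ('pRUZ5ee', 'efg', 'zvz5').
3 groups means each result is a tuple of 3 captured strings — 3 here.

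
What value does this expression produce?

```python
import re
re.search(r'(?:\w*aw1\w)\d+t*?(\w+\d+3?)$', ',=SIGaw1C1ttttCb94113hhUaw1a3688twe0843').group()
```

'SIGaw1C1ttttCb94113hhUaw1a3688twe0843'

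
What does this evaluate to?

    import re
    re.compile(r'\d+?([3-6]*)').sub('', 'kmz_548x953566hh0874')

This matches one or more of a digit (lazy); then zero or more of a character in [3-6] (captured).
`sub` substitutes '' at each match site.

'kmz_xhh'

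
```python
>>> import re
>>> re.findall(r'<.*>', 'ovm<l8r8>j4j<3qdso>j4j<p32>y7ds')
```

['<l8r8>j4j<3qdso>j4j<p32>']

Since nothing is captured, `findall` lists the 1 matched substring directly.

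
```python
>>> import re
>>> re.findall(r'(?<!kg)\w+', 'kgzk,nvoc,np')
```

A negative assertion filters positions out without eating any characters.
Walking the string: at [0:4] → 'kgzk'; at [5:9] → 'nvoc'; at [10:12] → 'np'.
Since nothing is captured, `findall` lists the 3 matched substrings directly.

['kgzk', 'nvoc', 'np']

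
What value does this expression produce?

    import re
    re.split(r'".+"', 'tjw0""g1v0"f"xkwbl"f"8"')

['tjw0', '']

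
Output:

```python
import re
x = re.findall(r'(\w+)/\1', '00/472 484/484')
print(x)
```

A backreference is literal: `\1` must see the identical characters the first group matched.
One capturing group, so `findall` returns just the captured substring from the one match — 1 in all.

['484']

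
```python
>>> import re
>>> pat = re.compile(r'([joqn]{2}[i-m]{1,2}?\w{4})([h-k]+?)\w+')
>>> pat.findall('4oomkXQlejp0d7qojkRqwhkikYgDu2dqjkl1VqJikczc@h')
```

The pattern matches exactly 2 of one of [joqn], then 1 to 2 of a character in [i-m] (lazy), then exactly 4 of a word character (captured); then one or more of a character in [h-k] (lazy) (captured); then one or more of a word character.
Matches: at [1:44] match 'oomkXQlejp0d7qojkRqwhkikYgDu2dqjkl1VqJikczc', groups = ('oomkXQle', 'j').
`findall` packs the 2 group values into a tuple for every match.

[('oomkXQle', 'j')]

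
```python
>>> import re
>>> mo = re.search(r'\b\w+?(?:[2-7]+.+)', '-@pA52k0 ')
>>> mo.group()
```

The pattern matches a word boundary (`\b`, zero-width); then one or more of a word character (lazy); then one or more of a character in [2-7], then one or more of any character (non-capturing group).
The match spans [2:9] → 'pA52k0 '.

'pA52k0 '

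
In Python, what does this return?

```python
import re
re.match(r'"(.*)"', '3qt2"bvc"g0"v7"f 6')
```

None

`re.match` won't scan ahead — the pattern has to work from the very first character.
Here the pattern fails at index 0, so the call returns None.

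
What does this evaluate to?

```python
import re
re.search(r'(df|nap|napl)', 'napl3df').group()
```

`|` is ordered: at each position the engine commits to the first alternative that works.
Unlike `match`, `search` isn't anchored — it looks for the pattern anywhere in the string.
The match spans [0:3] → 'nap'.
Captured: group 1 = 'nap'.

'nap'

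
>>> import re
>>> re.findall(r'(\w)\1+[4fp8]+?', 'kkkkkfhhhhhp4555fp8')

`\1` has to match the exact text group 1 already captured.
Matches: at [0:6] match 'kkkkkf', group 1 = 'k'; at [6:12] match 'hhhhhp', group 1 = 'h'; at [13:17] match '555f', group 1 = '5'.
One capturing group, so `findall` returns just the captured substring from each match — 3 in all.

['k', 'h', '5']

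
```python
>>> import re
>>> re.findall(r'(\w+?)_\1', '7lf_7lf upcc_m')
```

`\1` has to match the exact text group 1 already captured.
Matches: at [0:7] match '7lf_7lf', group 1 = '7lf'.
`findall` collects group 1 from the one match (1 total).

['7lf']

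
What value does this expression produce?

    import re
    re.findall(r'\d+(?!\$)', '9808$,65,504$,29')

['980', '65', '50', '29']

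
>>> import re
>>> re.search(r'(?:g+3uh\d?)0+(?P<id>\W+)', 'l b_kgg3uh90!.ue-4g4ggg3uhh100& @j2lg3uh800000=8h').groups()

The match spans [5:14] → 'gg3uh90!.'.
Captured: group 1 = '!.'.

('!.',)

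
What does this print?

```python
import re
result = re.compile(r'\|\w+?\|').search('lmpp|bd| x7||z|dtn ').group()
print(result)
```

|bd|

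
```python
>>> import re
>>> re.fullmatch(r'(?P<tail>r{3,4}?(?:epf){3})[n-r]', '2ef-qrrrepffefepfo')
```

Pattern: 3 to 4 of a literal 'r' (lazy), then the literal 'epf' repeated 3 times (captured as 'tail'); then a character in [n-r].
For `fullmatch`, every character of the input must be accounted for by the pattern.
Here the string isn't matched end-to-end, so the call returns None.

None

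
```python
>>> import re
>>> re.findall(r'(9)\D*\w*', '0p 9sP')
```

['9']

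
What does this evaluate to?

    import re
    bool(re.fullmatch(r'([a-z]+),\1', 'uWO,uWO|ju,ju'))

`re.fullmatch` is like wrapping the pattern in `^…$` (in single-line mode).
Here the string isn't matched end-to-end, so the call returns None, and `bool(None)` is False.

False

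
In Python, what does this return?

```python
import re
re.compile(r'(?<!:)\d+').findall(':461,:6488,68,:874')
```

['61', '488', '68', '74']

`(?!…)`/`(?<!…)` only lets a position through if the neighbouring text does NOT match; no characters are consumed.
Matches: at [2:4] → '61'; at [7:10] → '488'; at [11:13] → '68'; at [16:18] → '74'.
Since nothing is captured, `findall` lists the 4 matched substrings directly.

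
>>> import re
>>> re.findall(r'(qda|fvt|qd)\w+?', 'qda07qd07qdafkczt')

Alternation tries branches left to right and keeps the first one that lets the overall match succeed at that position.
Scanning left to right: at [0:4] match 'qda0', group 1 = 'qda'; at [5:8] match 'qd0', group 1 = 'qd'; at [9:13] match 'qdaf', group 1 = 'qda'.
One capturing group, so `findall` returns just the captured substring from each match — 3 in all.

['qda', 'qd', 'qda']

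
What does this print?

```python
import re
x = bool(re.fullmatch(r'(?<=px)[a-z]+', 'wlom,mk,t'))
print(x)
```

False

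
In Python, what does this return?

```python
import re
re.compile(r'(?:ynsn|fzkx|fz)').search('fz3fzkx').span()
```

(0, 2)

`re.search` scans for the first position where the pattern succeeds.
The match spans [0:2] → 'fz'.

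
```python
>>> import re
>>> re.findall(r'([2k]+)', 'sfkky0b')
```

['kk']

`findall` collects group 1 from the one match (1 total).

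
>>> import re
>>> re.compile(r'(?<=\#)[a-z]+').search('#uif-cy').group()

The `(?=…)`/`(?<=…)` assertion just peeks at neighbouring text; it doesn't advance the match position.
`search` walks the string left to right and returns the first match it finds.
The match spans [1:4] → 'uif'.

'uif'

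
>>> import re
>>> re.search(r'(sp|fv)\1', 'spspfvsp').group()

`\1` is not a pattern — it's the concrete string captured by group 1, re-applied verbatim.
Unlike `match`, `search` isn't anchored — it looks for the pattern anywhere in the string.
The match spans [0:4] → 'spsp'.
Captured: group 1 = 'sp'.

'spsp'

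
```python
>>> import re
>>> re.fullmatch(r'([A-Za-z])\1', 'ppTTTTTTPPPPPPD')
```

None

The backreference `\1` re-matches whatever the first group consumed, character for character.
`re.fullmatch` requires the pattern to consume the entire string.
Here the string isn't matched end-to-end, so the call returns None.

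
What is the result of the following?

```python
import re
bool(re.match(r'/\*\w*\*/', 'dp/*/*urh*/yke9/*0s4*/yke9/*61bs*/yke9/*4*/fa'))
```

With `match`, the pattern is implicitly anchored at the beginning.
Here the pattern fails at index 0, so the call returns None, and `bool(None)` is False.

False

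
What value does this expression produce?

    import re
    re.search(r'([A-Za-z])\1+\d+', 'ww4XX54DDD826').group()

'ww4'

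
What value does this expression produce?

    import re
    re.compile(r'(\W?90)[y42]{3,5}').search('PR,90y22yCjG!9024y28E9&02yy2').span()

The pattern matches optionally a non-word character, then the literal '90' (captured); then 3 to 5 of one of [y42].
`search` walks the string left to right and returns the first match it finds.
The match spans [2:9] → ',90y22y'.
Captured: group 1 = ',90'.

(2, 9)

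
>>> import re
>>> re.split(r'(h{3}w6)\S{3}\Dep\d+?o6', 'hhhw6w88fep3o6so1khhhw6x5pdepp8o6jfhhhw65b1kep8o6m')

['', 'hhhw6', 'so1khhhw6x5pdepp8o6jf', 'hhhw6', 'm']

This matches exactly 3 of the literal 'h', then the literal 'w6' (captured); then exactly 3 of a non-whitespace character, then a non-digit; then the literal 'ep', then one or more of a digit (lazy), then the literal 'o6'.
`re.split` interleaves the captured-group text with the surrounding fragments.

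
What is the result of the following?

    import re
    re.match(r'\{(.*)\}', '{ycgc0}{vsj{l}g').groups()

('ycgc0}{vsj{l',)

`re.match` only tries the pattern at the start of the string.
The match spans [0:14] → '{ycgc0}{vsj{l}'.
Captured: group 1 = 'ycgc0}{vsj{l'.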